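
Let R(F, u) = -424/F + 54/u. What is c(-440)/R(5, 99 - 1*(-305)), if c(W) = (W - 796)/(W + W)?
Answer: -31209/1881286 ≈ -0.016589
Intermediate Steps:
c(W) = (-796 + W)/(2*W) (c(W) = (-796 + W)/((2*W)) = (-796 + W)*(1/(2*W)) = (-796 + W)/(2*W))
c(-440)/R(5, 99 - 1*(-305)) = ((1/2)*(-796 - 440)/(-440))/(-424/5 + 54/(99 - 1*(-305))) = ((1/2)*(-1/440)*(-1236))/(-424*1/5 + 54/(99 + 305)) = 309/(220*(-424/5 + 54/404)) = 309/(220*(-424/5 + 54*(1/404))) = 309/(220*(-424/5 + 27/202)) = 309/(220*(-85513/1010)) = (309/220)*(-1010/85513) = -31209/1881286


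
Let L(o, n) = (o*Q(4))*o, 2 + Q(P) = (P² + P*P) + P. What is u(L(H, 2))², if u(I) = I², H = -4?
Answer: 87578116096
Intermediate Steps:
Q(P) = -2 + P + 2*P² (Q(P) = -2 + ((P² + P*P) + P) = -2 + ((P² + P²) + P) = -2 + (2*P² + P) = -2 + (P + 2*P²) = -2 + P + 2*P²)
L(o, n) = 34*o² (L(o, n) = (o*(-2 + 4 + 2*4²))*o = (o*(-2 + 4 + 2*16))*o = (o*(-2 + 4 + 32))*o = (o*34)*o = (34*o)*o = 34*o²)
u(L(H, 2))² = ((34*(-4)²)²)² = ((34*16)²)² = (544²)² = 295936² = 87578116096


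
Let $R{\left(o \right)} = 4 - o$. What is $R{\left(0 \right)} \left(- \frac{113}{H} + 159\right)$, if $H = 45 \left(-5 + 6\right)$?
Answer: $\frac{28168}{45} \approx 625.96$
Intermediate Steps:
$H = 45$ ($H = 45 \cdot 1 = 45$)
$R{\left(0 \right)} \left(- \frac{113}{H} + 159\right) = \left(4 - 0\right) \left(- \frac{113}{45} + 159\right) = \left(4 + 0\right) \left(\left(-113\right) \frac{1}{45} + 159\right) = 4 \left(- \frac{113}{45} + 159\right) = 4 \cdot \frac{7042}{45} = \frac{28168}{45}$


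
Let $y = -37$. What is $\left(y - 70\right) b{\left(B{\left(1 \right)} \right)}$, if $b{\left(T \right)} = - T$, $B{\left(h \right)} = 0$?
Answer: $0$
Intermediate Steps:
$\left(y - 70\right) b{\left(B{\left(1 \right)} \right)} = \left(-37 - 70\right) \left(\left(-1\right) 0\right) = \left(-107\right) 0 = 0$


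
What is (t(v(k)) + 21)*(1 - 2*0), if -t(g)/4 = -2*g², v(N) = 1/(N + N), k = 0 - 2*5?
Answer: 1051/50 ≈ 21.020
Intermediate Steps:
k = -10 (k = 0 - 10 = -10)
v(N) = 1/(2*N)
t(g) = 8*g² (t(g) = -(-8)*g² = 8*g²)
(t(v(k)) + 21)*(1 - 2*0) = (8*((½)/(-10))² + 21)*(1 - 2*0) = (8*((½)*(-⅒))² + 21)*(1 + 0) = (8*(-1/20)² + 21)*1 = (8*(1/400) + 21)*1 = (1/50 + 21)*1 = (1051/50)*1 = 1051/50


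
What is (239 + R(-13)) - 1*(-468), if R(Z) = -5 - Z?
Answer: 715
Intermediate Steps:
(239 + R(-13)) - 1*(-468) = (239 + (-5 - 1*(-13))) - 1*(-468) = (239 + (-5 + 13)) + 468 = (239 + 8) + 468 = 247 + 468 = 715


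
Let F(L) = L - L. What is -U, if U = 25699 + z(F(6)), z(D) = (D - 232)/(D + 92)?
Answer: -591019/23 ≈ -25696.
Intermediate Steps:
F(L) = 0
z(D) = (-232 + D)/(92 + D)
U = 591019/23 (U = 25699 + (-232 + 0)/(92 + 0) = 25699 - 232/92 = 25699 + (1/92)*(-232) = 25699 - 58/23 = 591019/23 ≈ 25696.)
-U = -1*591019/23 = -591019/23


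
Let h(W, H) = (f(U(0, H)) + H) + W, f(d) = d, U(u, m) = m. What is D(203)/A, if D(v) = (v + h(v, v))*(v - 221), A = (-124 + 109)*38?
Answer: 2436/95 ≈ 25.642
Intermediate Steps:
A = -570 (A = -15*38 = -570)
h(W, H) = W + 2*H (h(W, H) = (H + H) + W = 2*H + W = W + 2*H)
D(v) = 4*v*(-221 + v) (D(v) = (v + (v + 2*v))*(v - 221) = (v + 3*v)*(-221 + v) = (4*v)*(-221 + v) = 4*v*(-221 + v))
D(203)/A = (4*203*(-221 + 203))/(-570) = (4*203*(-18))*(-1/570) = -14616*(-1/570) = 2436/95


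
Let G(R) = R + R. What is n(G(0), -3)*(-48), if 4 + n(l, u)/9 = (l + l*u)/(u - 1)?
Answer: 1728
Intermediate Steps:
G(R) = 2*R
n(l, u) = -36 + 9*(l + l*u)/(-1 + u) (n(l, u) = -36 + 9*((l + l*u)/(u - 1)) = -36 + 9*((l + l*u)/(-1 + u)) = -36 + 9*(l + l*u)/(-1 + u))
n(G(0), -3)*(-48) = (9*(4 + 2*0 - 4*(-3) + (2*0)*(-3))/(-1 - 3))*(-48) = (9*(4 + 0 + 12 + 0*(-3))/(-4))*(-48) = (9*(-¼)*(4 + 0 + 12 + 0))*(-48) = (9*(-¼)*16)*(-48) = -36*(-48) = 1728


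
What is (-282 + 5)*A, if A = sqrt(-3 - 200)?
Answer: -277*I*sqrt(203) ≈ -3946.6*I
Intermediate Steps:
A = I*sqrt(203) (A = sqrt(-203) = I*sqrt(203) ≈ 14.248*I)
(-282 + 5)*A = (-282 + 5)*(I*sqrt(203)) = -277*I*sqrt(203)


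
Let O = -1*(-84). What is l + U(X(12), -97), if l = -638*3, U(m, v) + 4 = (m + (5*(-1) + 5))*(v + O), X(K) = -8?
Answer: -1814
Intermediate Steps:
O = 84
U(m, v) = -4 + m*(84 + v) (U(m, v) = -4 + (m + (5*(-1) + 5))*(v + 84) = -4 + (m + (-5 + 5))*(84 + v) = -4 + (m + 0)*(84 + v) = -4 + m*(84 + v))
l = -1914
l + U(X(12), -97) = -1914 + (-4 + 84*(-8) - 8*(-97)) = -1914 + (-4 - 672 + 776) = -1914 + 100 = -1814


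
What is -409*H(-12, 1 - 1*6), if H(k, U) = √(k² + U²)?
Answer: -5317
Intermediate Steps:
H(k, U) = √(U² + k²)
-409*H(-12, 1 - 1*6) = -409*√((1 - 1*6)² + (-12)²) = -409*√((1 - 6)² + 144) = -409*√((-5)² + 144) = -409*√(25 + 144) = -409*√169 = -409*13 = -5317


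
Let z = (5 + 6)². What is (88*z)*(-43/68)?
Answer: -114466/17 ≈ -6733.3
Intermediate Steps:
z = 121 (z = 11² = 121)
(88*z)*(-43/68) = (88*121)*(-43/68) = 10648*(-43*1/68) = 10648*(-43/68) = -114466/17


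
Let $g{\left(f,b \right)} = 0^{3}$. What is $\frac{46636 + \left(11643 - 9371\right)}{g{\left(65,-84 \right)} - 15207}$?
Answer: $- \frac{48908}{15207} \approx -3.2161$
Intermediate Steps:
$g{\left(f,b \right)} = 0$
$\frac{46636 + \left(11643 - 9371\right)}{g{\left(65,-84 \right)} - 15207} = \frac{46636 + \left(11643 - 9371\right)}{0 - 15207} = \frac{46636 + 2272}{-15207} = 48908 \left(- \frac{1}{15207}\right) = - \frac{48908}{15207}$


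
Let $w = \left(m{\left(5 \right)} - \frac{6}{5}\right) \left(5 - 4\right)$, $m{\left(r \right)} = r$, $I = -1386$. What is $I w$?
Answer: $- \frac{26334}{5} \approx -5266.8$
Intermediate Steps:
$w = \frac{19}{5}$ ($w = \left(5 - \frac{6}{5}\right) \left(5 - 4\right) = \left(5 - \frac{6}{5}\right) 1 = \frac{19}{5} \cdot 1 = \frac{19}{5} \approx 3.8$)
$I w = \left(-1386\right) \frac{19}{5} = - \frac{26334}{5}$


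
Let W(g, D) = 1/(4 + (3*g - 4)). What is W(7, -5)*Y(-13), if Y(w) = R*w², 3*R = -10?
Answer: -1690/63 ≈ -26.825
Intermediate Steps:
R = -10/3 (R = (⅓)*(-10) = -10/3 ≈ -3.3333)
Y(w) = -10*w²/3
W(g, D) = 1/(3*g) (W(g, D) = 1/(4 + (-4 + 3*g)) = 1/(3*g))
W(7, -5)*Y(-13) = ((⅓)/7)*(-10/3*(-13)²) = ((⅓)*(⅐))*(-10/3*169) = (1/21)*(-1690/3) = -1690/63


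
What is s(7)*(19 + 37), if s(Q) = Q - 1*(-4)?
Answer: 616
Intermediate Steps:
s(Q) = 4 + Q (s(Q) = Q + 4 = 4 + Q)
s(7)*(19 + 37) = (4 + 7)*(19 + 37) = 11*56 = 616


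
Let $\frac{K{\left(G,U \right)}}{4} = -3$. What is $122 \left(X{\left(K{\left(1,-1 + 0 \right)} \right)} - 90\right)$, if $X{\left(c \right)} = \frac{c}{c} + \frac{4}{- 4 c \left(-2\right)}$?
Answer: $- \frac{130357}{12} \approx -10863.0$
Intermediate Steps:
$K{\left(G,U \right)} = -12$ ($K{\left(G,U \right)} = 4 \left(-3\right) = -12$)
$X{\left(c \right)} = 1 + \frac{1}{2 c}$ ($X{\left(c \right)} = 1 + \frac{4}{8 c} = 1 + 4 \frac{1}{8 c} = 1 + \frac{1}{2 c}$)
$122 \left(X{\left(K{\left(1,-1 + 0 \right)} \right)} - 90\right) = 122 \left(\frac{\frac{1}{2} - 12}{-12} - 90\right) = 122 \left(\left(- \frac{1}{12}\right) \left(- \frac{23}{2}\right) - 90\right) = 122 \left(\frac{23}{24} - 90\right) = 122 \left(- \frac{2137}{24}\right) = - \frac{130357}{12}$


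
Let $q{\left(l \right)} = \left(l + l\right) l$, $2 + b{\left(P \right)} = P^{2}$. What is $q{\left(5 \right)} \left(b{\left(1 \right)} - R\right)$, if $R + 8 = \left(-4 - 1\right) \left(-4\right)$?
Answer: $-650$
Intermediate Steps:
$b{\left(P \right)} = -2 + P^{2}$
$q{\left(l \right)} = 2 l^{2}$ ($q{\left(l \right)} = 2 l l = 2 l^{2}$)
$R = 12$ ($R = -8 + \left(-4 - 1\right) \left(-4\right) = -8 - -20 = -8 + 20 = 12$)
$q{\left(5 \right)} \left(b{\left(1 \right)} - R\right) = 2 \cdot 5^{2} \left(\left(-2 + 1^{2}\right) - 12\right) = 2 \cdot 25 \left(\left(-2 + 1\right) - 12\right) = 50 \left(-1 - 12\right) = 50 \left(-13\right) = -650$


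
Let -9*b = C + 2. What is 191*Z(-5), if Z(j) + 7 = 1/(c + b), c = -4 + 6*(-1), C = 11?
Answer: -139430/103 ≈ -1353.7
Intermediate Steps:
c = -10 (c = -4 - 6 = -10)
b = -13/9 (b = -(11 + 2)/9 = -⅑*13 = -13/9 ≈ -1.4444)
Z(j) = -730/103 (Z(j) = -7 + 1/(-10 - 13/9) = -7 + 1/(-103/9) = -7 - 9/103 = -730/103)
191*Z(-5) = 191*(-730/103) = -139430/103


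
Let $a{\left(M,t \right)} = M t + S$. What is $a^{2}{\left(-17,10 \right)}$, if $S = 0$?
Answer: $28900$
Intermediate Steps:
$a{\left(M,t \right)} = M t$ ($a{\left(M,t \right)} = M t + 0 = M t$)
$a^{2}{\left(-17,10 \right)} = \left(\left(-17\right) 10\right)^{2} = \left(-170\right)^{2} = 28900$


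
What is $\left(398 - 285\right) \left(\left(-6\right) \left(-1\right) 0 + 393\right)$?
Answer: $44409$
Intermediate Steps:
$\left(398 - 285\right) \left(\left(-6\right) \left(-1\right) 0 + 393\right) = 113 \left(6 \cdot 0 + 393\right) = 113 \left(0 + 393\right) = 113 \cdot 393 = 44409$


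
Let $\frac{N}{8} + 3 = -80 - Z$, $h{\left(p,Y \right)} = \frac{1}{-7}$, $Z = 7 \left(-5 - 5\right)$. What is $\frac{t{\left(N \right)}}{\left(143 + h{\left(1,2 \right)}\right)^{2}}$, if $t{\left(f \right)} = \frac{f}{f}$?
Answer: $\frac{49}{1000000} \approx 4.9 \cdot 10^{-5}$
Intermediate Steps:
$Z = -70$ ($Z = 7 \left(-10\right) = -70$)
$h{\left(p,Y \right)} = - \frac{1}{7}$
$N = -104$ ($N = -24 + 8 \left(-80 - -70\right) = -24 + 8 \left(-80 + 70\right) = -24 + 8 \left(-10\right) = -24 - 80 = -104$)
$t{\left(f \right)} = 1$
$\frac{t{\left(N \right)}}{\left(143 + h{\left(1,2 \right)}\right)^{2}} = 1 \frac{1}{\left(143 - \frac{1}{7}\right)^{2}} = 1 \frac{1}{\left(\frac{1000}{7}\right)^{2}} = 1 \frac{1}{\frac{1000000}{49}} = 1 \cdot \frac{49}{1000000} = \frac{49}{1000000}$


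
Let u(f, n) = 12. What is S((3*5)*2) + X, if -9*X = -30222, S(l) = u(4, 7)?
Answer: 3370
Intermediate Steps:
S(l) = 12
X = 3358 (X = -1/9*(-30222) = 3358)
S((3*5)*2) + X = 12 + 3358 = 3370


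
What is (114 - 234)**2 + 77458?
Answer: 91858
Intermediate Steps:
(114 - 234)**2 + 77458 = (-120)**2 + 77458 = 14400 + 77458 = 91858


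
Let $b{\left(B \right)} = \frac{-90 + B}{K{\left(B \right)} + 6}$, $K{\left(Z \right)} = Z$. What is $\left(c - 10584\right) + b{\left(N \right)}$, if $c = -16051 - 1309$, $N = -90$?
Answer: $- \frac{195593}{7} \approx -27942.0$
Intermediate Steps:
$c = -17360$
$b{\left(B \right)} = \frac{-90 + B}{6 + B}$ ($b{\left(B \right)} = \frac{-90 + B}{B + 6} = \frac{-90 + B}{6 + B}$)
$\left(c - 10584\right) + b{\left(N \right)} = \left(-17360 - 10584\right) + \frac{-90 - 90}{6 - 90} = -27944 + \frac{1}{-84} \left(-180\right) = -27944 - - \frac{15}{7} = -27944 + \frac{15}{7} = - \frac{195593}{7}$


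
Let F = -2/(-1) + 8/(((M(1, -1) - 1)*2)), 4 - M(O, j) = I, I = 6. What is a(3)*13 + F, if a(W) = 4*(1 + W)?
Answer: 626/3 ≈ 208.67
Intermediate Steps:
M(O, j) = -2 (M(O, j) = 4 - 1*6 = 4 - 6 = -2)
a(W) = 4 + 4*W
F = ⅔ (F = -2/(-1) + 8/(((-2 - 1)*2)) = -2*(-1) + 8/((-3*2)) = 2 + 8/(-6) = 2 + 8*(-⅙) = 2 - 4/3 = ⅔ ≈ 0.66667)
a(3)*13 + F = (4 + 4*3)*13 + ⅔ = (4 + 12)*13 + ⅔ = 16*13 + ⅔ = 208 + ⅔ = 626/3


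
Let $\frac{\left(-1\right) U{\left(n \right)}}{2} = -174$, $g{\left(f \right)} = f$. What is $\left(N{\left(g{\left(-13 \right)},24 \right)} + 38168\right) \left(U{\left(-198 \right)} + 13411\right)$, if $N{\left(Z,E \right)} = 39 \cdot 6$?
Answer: $528373118$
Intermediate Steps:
$N{\left(Z,E \right)} = 234$
$U{\left(n \right)} = 348$ ($U{\left(n \right)} = \left(-2\right) \left(-174\right) = 348$)
$\left(N{\left(g{\left(-13 \right)},24 \right)} + 38168\right) \left(U{\left(-198 \right)} + 13411\right) = \left(234 + 38168\right) \left(348 + 13411\right) = 38402 \cdot 13759 = 528373118$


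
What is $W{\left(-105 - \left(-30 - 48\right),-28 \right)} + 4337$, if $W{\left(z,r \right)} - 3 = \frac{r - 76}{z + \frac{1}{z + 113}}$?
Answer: $\frac{10082084}{2321} \approx 4343.9$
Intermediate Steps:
$W{\left(z,r \right)} = 3 + \frac{-76 + r}{z + \frac{1}{113 + z}}$ ($W{\left(z,r \right)} = 3 + \frac{r - 76}{z + \frac{1}{z + 113}} = 3 + \frac{-76 + r}{z + \frac{1}{113 + z}}$)
$W{\left(-105 - \left(-30 - 48\right),-28 \right)} + 4337 = \frac{-8585 + 3 \left(-105 - \left(-30 - 48\right)\right)^{2} + 113 \left(-28\right) + 263 \left(-105 - \left(-30 - 48\right)\right) - 28 \left(-105 - \left(-30 - 48\right)\right)}{1 + \left(-105 - \left(-30 - 48\right)\right)^{2} + 113 \left(-105 - \left(-30 - 48\right)\right)} + 4337 = \frac{-8585 + 3 \left(-105 - \left(-30 - 48\right)\right)^{2} - 3164 + 263 \left(-105 - \left(-30 - 48\right)\right) - 28 \left(-105 - \left(-30 - 48\right)\right)}{1 + \left(-105 - \left(-30 - 48\right)\right)^{2} + 113 \left(-105 - \left(-30 - 48\right)\right)} + 4337 = \frac{-8585 + 3 \left(-105 - -78\right)^{2} - 3164 + 263 \left(-105 - -78\right) - 28 \left(-105 - -78\right)}{1 + \left(-105 - -78\right)^{2} + 113 \left(-105 - -78\right)} + 4337 = \frac{-8585 + 3 \left(-105 + 78\right)^{2} - 3164 + 263 \left(-105 + 78\right) - 28 \left(-105 + 78\right)}{1 + \left(-105 + 78\right)^{2} + 113 \left(-105 + 78\right)} + 4337 = \frac{-8585 + 3 \left(-27\right)^{2} - 3164 + 263 \left(-27\right) - -756}{1 + \left(-27\right)^{2} + 113 \left(-27\right)} + 4337 = \frac{-8585 + 3 \cdot 729 - 3164 - 7101 + 756}{1 + 729 - 3051} + 4337 = \frac{-8585 + 2187 - 3164 - 7101 + 756}{-2321} + 4337 = \left(- \frac{1}{2321}\right) \left(-15907\right) + 4337 = \frac{15907}{2321} + 4337 = \frac{10082084}{2321}$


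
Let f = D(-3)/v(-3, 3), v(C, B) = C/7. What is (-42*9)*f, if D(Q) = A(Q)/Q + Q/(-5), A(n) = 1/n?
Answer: 3136/5 ≈ 627.20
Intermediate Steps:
v(C, B) = C/7 (v(C, B) = C*(⅐) = C/7)
D(Q) = Q⁻² - Q/5 (D(Q) = 1/(Q*Q) + Q/(-5) = Q⁻² + Q*(-⅕) = Q⁻² - Q/5)
f = -224/135 (f = ((-3)⁻² - ⅕*(-3))/(((⅐)*(-3))) = (⅑ + ⅗)/(-3/7) = (32/45)*(-7/3) = -224/135 ≈ -1.6593)
(-42*9)*f = -42*9*(-224/135) = -378*(-224/135) = 3136/5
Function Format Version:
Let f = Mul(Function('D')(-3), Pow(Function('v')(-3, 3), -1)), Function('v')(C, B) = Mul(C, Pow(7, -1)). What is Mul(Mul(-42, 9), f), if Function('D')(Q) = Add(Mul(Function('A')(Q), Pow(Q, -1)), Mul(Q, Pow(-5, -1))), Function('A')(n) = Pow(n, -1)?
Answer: Rational(3136, 5) ≈ 627.20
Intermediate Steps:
Function('v')(C, B) = Mul(Rational(1, 7), C) (Function('v')(C, B) = Mul(C, Rational(1, 7)) = Mul(Rational(1, 7), C))
Function('D')(Q) = Add(Pow(Q, -2), Mul(Rational(-1, 5), Q)) (Function('D')(Q) = Add(Mul(Pow(Q, -1), Pow(Q, -1)), Mul(Q, Pow(-5, -1))) = Add(Pow(Q, -2), Mul(Q, Rational(-1, 5))) = Add(Pow(Q, -2), Mul(Rational(-1, 5), Q)))
f = Rational(-224, 135) (f = Mul(Add(Pow(-3, -2), Mul(Rational(-1, 5), -3)), Pow(Mul(Rational(1, 7), -3), -1)) = Mul(Add(Rational(1, 9), Rational(3, 5)), Pow(Rational(-3, 7), -1)) = Mul(Rational(32, 45), Rational(-7, 3)) = Rational(-224, 135) ≈ -1.6593)
Mul(Mul(-42, 9), f) = Mul(Mul(-42, 9), Rational(-224, 135)) = Mul(-378, Rational(-224, 135)) = Rational(3136, 5)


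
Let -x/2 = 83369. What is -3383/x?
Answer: 3383/166738 ≈ 0.020289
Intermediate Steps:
x = -166738 (x = -2*83369 = -166738)
-3383/x = -3383/(-166738) = -3383*(-1/166738) = 3383/166738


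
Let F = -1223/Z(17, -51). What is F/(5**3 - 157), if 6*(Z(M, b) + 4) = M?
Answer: -3669/112 ≈ -32.759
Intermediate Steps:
Z(M, b) = -4 + M/6
F = 7338/7 (F = -1223/(-4 + (1/6)*17) = -1223/(-4 + 17/6) = -1223/(-7/6) = -1223*(-6/7) = 7338/7 ≈ 1048.3)
F/(5**3 - 157) = 7338/(7*(5**3 - 157)) = 7338/(7*(125 - 157)) = (7338/7)/(-32) = (7338/7)*(-1/32) = -3669/112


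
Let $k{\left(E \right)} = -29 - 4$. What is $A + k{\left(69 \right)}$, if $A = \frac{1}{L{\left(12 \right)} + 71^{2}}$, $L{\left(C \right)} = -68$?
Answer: $- \frac{164108}{4973} \approx -33.0$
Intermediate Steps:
$k{\left(E \right)} = -33$ ($k{\left(E \right)} = -29 - 4 = -33$)
$A = \frac{1}{4973}$ ($A = \frac{1}{-68 + 71^{2}} = \frac{1}{-68 + 5041} = \frac{1}{4973} \approx 0.00020109$)
$A + k{\left(69 \right)} = \frac{1}{4973} - 33 = - \frac{164108}{4973}$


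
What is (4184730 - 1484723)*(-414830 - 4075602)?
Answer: -12124197833024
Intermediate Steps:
(4184730 - 1484723)*(-414830 - 4075602) = 2700007*(-4490432) = -12124197833024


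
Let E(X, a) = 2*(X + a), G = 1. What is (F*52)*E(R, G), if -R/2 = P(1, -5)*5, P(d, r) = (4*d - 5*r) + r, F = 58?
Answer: -1441648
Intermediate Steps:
P(d, r) = -4*r + 4*d (P(d, r) = (-5*r + 4*d) + r = -4*r + 4*d)
R = -240 (R = -2*(-4*(-5) + 4*1)*5 = -2*(20 + 4)*5 = -48*5 = -2*120 = -240)
E(X, a) = 2*X + 2*a
(F*52)*E(R, G) = (58*52)*(2*(-240) + 2*1) = 3016*(-480 + 2) = 3016*(-478) = -1441648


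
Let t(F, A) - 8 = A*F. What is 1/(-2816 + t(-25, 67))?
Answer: -1/4483 ≈ -0.00022306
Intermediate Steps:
t(F, A) = 8 + A*F
1/(-2816 + t(-25, 67)) = 1/(-2816 + (8 + 67*(-25))) = 1/(-2816 + (8 - 1675)) = 1/(-2816 - 1667) = 1/(-4483) = -1/4483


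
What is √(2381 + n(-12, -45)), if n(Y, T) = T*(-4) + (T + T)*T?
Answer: √6611 ≈ 81.308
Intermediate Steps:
n(Y, T) = -4*T + 2*T² (n(Y, T) = -4*T + (2*T)*T = -4*T + 2*T²)
√(2381 + n(-12, -45)) = √(2381 + 2*(-45)*(-2 - 45)) = √(2381 + 2*(-45)*(-47)) = √(2381 + 4230) = √6611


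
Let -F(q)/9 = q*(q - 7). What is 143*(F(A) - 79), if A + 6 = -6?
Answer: -304733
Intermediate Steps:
A = -12 (A = -6 - 6 = -12)
F(q) = -9*q*(-7 + q) (F(q) = -9*q*(q - 7) = -9*q*(-7 + q))
143*(F(A) - 79) = 143*(9*(-12)*(7 - 1*(-12)) - 79) = 143*(9*(-12)*(7 + 12) - 79) = 143*(9*(-12)*19 - 79) = 143*(-2052 - 79) = 143*(-2131) = -304733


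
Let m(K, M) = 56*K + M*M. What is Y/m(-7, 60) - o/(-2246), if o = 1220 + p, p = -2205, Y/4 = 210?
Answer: -159155/900646 ≈ -0.17671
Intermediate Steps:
Y = 840 (Y = 4*210 = 840)
o = -985 (o = 1220 - 2205 = -985)
m(K, M) = M**2 + 56*K (m(K, M) = 56*K + M**2 = M**2 + 56*K)
Y/m(-7, 60) - o/(-2246) = 840/(60**2 + 56*(-7)) - 1*(-985)/(-2246) = 840/(3600 - 392) + 985*(-1/2246) = 840/3208 - 985/2246 = 840*(1/3208) - 985/2246 = 105/401 - 985/2246 = -159155/900646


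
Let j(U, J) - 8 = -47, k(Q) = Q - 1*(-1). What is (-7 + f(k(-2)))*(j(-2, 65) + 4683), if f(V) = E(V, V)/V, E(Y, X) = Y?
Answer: -27864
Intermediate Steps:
k(Q) = 1 + Q (k(Q) = Q + 1 = 1 + Q)
j(U, J) = -39 (j(U, J) = 8 - 47 = -39)
f(V) = 1 (f(V) = V/V = 1)
(-7 + f(k(-2)))*(j(-2, 65) + 4683) = (-7 + 1)*(-39 + 4683) = -6*4644 = -27864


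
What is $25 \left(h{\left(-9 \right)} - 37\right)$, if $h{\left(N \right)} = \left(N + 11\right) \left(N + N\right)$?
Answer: $-1825$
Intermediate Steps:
$h{\left(N \right)} = 2 N \left(11 + N\right)$ ($h{\left(N \right)} = \left(11 + N\right) 2 N = 2 N \left(11 + N\right)$)
$25 \left(h{\left(-9 \right)} - 37\right) = 25 \left(2 \left(-9\right) \left(11 - 9\right) - 37\right) = 25 \left(2 \left(-9\right) 2 - 37\right) = 25 \left(-36 - 37\right) = 25 \left(-73\right) = -1825$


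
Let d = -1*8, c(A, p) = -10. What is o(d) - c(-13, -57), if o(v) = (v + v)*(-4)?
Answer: 74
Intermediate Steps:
d = -8
o(v) = -8*v (o(v) = (2*v)*(-4) = -8*v)
o(d) - c(-13, -57) = -8*(-8) - 1*(-10) = 64 + 10 = 74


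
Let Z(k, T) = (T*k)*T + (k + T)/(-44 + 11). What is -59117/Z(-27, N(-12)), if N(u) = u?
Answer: 650287/42755 ≈ 15.210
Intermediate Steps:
Z(k, T) = -T/33 - k/33 + k*T² (Z(k, T) = k*T² + (T + k)/(-33) = k*T² + (T + k)*(-1/33) = k*T² + (-T/33 - k/33) = -T/33 - k/33 + k*T²)
-59117/Z(-27, N(-12)) = -59117/(-1/33*(-12) - 1/33*(-27) - 27*(-12)²) = -59117/(4/11 + 9/11 - 27*144) = -59117/(4/11 + 9/11 - 3888) = -59117/(-42755/11) = -59117*(-11/42755) = 650287/42755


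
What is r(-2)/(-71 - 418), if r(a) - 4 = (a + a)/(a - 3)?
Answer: -8/815 ≈ -0.0098159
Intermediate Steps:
r(a) = 4 + 2*a/(-3 + a) (r(a) = 4 + (a + a)/(a - 3) = 4 + (2*a)/(-3 + a) = 4 + 2*a/(-3 + a))
r(-2)/(-71 - 418) = (6*(-2 - 2)/(-3 - 2))/(-71 - 418) = (6*(-4)/(-5))/(-489) = -2*(-1)*(-4)/(163*5) = -1/489*24/5 = -8/815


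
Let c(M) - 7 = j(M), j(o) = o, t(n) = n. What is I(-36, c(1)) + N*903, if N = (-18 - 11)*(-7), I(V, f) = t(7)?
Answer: 183316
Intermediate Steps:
c(M) = 7 + M
I(V, f) = 7
N = 203 (N = -29*(-7) = 203)
I(-36, c(1)) + N*903 = 7 + 203*903 = 7 + 183309 = 183316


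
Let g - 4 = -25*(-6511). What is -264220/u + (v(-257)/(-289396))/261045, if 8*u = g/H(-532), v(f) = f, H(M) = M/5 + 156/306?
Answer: 287453931189582883211/209052420721993260 ≈ 1375.0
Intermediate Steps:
H(M) = 26/51 + M/5 (H(M) = M*(1/5) + 156*(1/306) = M/5 + 26/51 = 26/51 + M/5)
g = 162779 (g = 4 - 25*(-6511) = 4 + 162775 = 162779)
u = -41508645/216016 (u = (162779/(26/51 + (1/5)*(-532)))/8 = (162779/(26/51 - 532/5))/8 = (162779/(-27002/255))/8 = (162779*(-255/27002))/8 = (1/8)*(-41508645/27002) = -41508645/216016 ≈ -192.16)
-264220/u + (v(-257)/(-289396))/261045 = -264220/(-41508645/216016) - 257/(-289396)/261045 = -264220*(-216016/41508645) - 257*(-1/289396)*(1/261045) = 11415149504/8301729 + (257/289396)*(1/261045) = 11415149504/8301729 + 257/75545378820 = 287453931189582883211/209052420721993260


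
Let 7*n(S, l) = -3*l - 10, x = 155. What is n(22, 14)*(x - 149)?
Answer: -312/7 ≈ -44.571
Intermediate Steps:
n(S, l) = -10/7 - 3*l/7 (n(S, l) = (-3*l - 10)/7 = (-10 - 3*l)/7 = -10/7 - 3*l/7)
n(22, 14)*(x - 149) = (-10/7 - 3/7*14)*(155 - 149) = (-10/7 - 6)*6 = -52/7*6 = -312/7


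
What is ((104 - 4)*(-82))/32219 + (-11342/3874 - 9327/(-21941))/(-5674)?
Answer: -986974493734986/3884699509799251 ≈ -0.25407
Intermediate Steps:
((104 - 4)*(-82))/32219 + (-11342/3874 - 9327/(-21941))/(-5674) = (100*(-82))*(1/32219) + (-11342*1/3874 - 9327*(-1/21941))*(-1/5674) = -8200*1/32219 + (-5671/1937 + 9327/21941)*(-1/5674) = -8200/32219 - 106361012/42499717*(-1/5674) = -8200/32219 + 53180506/120571697129 = -986974493734986/3884699509799251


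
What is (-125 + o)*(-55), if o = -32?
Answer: 8635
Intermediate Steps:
(-125 + o)*(-55) = (-125 - 32)*(-55) = -157*(-55) = 8635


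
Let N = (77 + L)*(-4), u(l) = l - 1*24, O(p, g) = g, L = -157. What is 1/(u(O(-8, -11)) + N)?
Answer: 1/285 ≈ 0.0035088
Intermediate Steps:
u(l) = -24 + l (u(l) = l - 24 = -24 + l)
N = 320 (N = (77 - 157)*(-4) = -80*(-4) = 320)
1/(u(O(-8, -11)) + N) = 1/((-24 - 11) + 320) = 1/(-35 + 320) = 1/285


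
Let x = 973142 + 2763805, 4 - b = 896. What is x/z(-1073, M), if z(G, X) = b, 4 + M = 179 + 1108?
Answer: -3736947/892 ≈ -4189.4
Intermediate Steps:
b = -892 (b = 4 - 1*896 = 4 - 896 = -892)
M = 1283 (M = -4 + (179 + 1108) = -4 + 1287 = 1283)
z(G, X) = -892
x = 3736947
x/z(-1073, M) = 3736947/(-892) = 3736947*(-1/892) = -3736947/892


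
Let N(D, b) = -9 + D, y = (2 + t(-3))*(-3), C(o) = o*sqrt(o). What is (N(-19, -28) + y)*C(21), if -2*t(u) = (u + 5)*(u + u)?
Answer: -1092*sqrt(21) ≈ -5004.2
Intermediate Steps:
t(u) = -u*(5 + u) (t(u) = -(u + 5)*(u + u)/2 = -(5 + u)*2*u/2 = -u*(5 + u))
C(o) = o**(3/2)
y = -24 (y = (2 - 1*(-3)*(5 - 3))*(-3) = (2 - 1*(-3)*2)*(-3) = (2 + 6)*(-3) = 8*(-3) = -24)
(N(-19, -28) + y)*C(21) = ((-9 - 19) - 24)*21**(3/2) = (-28 - 24)*(21*sqrt(21)) = -1092*sqrt(21)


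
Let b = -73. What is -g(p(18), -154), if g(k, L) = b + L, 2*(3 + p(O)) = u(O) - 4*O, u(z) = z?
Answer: 227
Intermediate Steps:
p(O) = -3 - 3*O/2 (p(O) = -3 + (O - 4*O)/2 = -3 + (-3*O)/2 = -3 - 3*O/2)
g(k, L) = -73 + L
-g(p(18), -154) = -(-73 - 154) = -1*(-227) = 227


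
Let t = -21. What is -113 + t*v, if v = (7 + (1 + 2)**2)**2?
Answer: -5489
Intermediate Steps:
v = 256 (v = (7 + 3**2)**2 = (7 + 9)**2 = 16**2 = 256)
-113 + t*v = -113 - 21*256 = -113 - 5376 = -5489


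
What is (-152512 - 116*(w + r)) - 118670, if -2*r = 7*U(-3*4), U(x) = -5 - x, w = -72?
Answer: -259988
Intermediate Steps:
r = -49/2 (r = -7*(-5 - (-3)*4)/2 = -7*(-5 - 1*(-12))/2 = -7*(-5 + 12)/2 = -7*7/2 = -½*49 = -49/2 ≈ -24.500)
(-152512 - 116*(w + r)) - 118670 = (-152512 - 116*(-72 - 49/2)) - 118670 = (-152512 - 116*(-193/2)) - 118670 = (-152512 + 11194) - 118670 = -141318 - 118670 = -259988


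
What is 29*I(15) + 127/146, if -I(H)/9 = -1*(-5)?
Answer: -190403/146 ≈ -1304.1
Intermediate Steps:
I(H) = -45 (I(H) = -(-9)*(-5) = -9*5 = -45)
29*I(15) + 127/146 = 29*(-45) + 127/146 = -1305 + 127*(1/146) = -1305 + 127/146 = -190403/146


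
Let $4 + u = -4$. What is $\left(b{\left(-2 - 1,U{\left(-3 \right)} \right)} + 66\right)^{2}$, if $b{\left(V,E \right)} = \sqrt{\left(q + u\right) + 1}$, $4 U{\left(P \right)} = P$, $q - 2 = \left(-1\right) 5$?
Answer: $\left(66 + i \sqrt{10}\right)^{2} \approx 4346.0 + 417.42 i$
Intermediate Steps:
$u = -8$ ($u = -4 - 4 = -8$)
$q = -3$ ($q = 2 - 5 = -3$)
$U{\left(P \right)} = \frac{P}{4}$
$b{\left(V,E \right)} = i \sqrt{10}$ ($b{\left(V,E \right)} = \sqrt{\left(-3 - 8\right) + 1} = \sqrt{-11 + 1} = \sqrt{-10} = i \sqrt{10}$)
$\left(b{\left(-2 - 1,U{\left(-3 \right)} \right)} + 66\right)^{2} = \left(i \sqrt{10} + 66\right)^{2} = \left(66 + i \sqrt{10}\right)^{2}$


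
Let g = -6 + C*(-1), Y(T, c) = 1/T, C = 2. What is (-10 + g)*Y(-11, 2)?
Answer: 18/11 ≈ 1.6364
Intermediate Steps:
g = -8 (g = -6 + 2*(-1) = -6 - 2 = -8)
(-10 + g)*Y(-11, 2) = (-10 - 8)/(-11) = -18*(-1/11) = 18/11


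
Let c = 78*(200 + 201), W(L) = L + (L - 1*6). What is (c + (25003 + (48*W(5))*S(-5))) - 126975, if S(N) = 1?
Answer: -70502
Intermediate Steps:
W(L) = -6 + 2*L (W(L) = L + (L - 6) = L + (-6 + L) = -6 + 2*L)
c = 31278 (c = 78*401 = 31278)
(c + (25003 + (48*W(5))*S(-5))) - 126975 = (31278 + (25003 + (48*(-6 + 2*5))*1)) - 126975 = (31278 + (25003 + (48*(-6 + 10))*1)) - 126975 = (31278 + (25003 + (48*4)*1)) - 126975 = (31278 + (25003 + 192*1)) - 126975 = (31278 + (25003 + 192)) - 126975 = (31278 + 25195) - 126975 = 56473 - 126975 = -70502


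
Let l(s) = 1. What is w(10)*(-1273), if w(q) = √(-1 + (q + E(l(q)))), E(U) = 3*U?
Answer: -2546*√3 ≈ -4409.8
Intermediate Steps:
w(q) = √(2 + q) (w(q) = √(-1 + (q + 3*1)) = √(-1 + (q + 3)) = √(-1 + (3 + q)) = √(2 + q))
w(10)*(-1273) = √(2 + 10)*(-1273) = √12*(-1273) = (2*√3)*(-1273) = -2546*√3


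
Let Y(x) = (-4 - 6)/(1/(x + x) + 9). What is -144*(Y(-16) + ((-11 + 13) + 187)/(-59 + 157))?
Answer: -33624/287 ≈ -117.16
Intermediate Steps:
Y(x) = -10/(9 + 1/(2*x)) (Y(x) = -10/(1/(2*x) + 9) = -10/(9 + 1/(2*x)))
-144*(Y(-16) + ((-11 + 13) + 187)/(-59 + 157)) = -144*(-20*(-16)/(1 + 18*(-16)) + ((-11 + 13) + 187)/(-59 + 157)) = -144*(-20*(-16)/(1 - 288) + (2 + 187)/98) = -144*(-20*(-16)/(-287) + 189*(1/98)) = -144*(-20*(-16)*(-1/287) + 27/14) = -144*(-320/287 + 27/14) = -144*467/574 = -33624/287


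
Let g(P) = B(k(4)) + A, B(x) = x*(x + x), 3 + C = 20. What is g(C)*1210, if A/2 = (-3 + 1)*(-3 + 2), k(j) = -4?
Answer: 43560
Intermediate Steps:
C = 17 (C = -3 + 20 = 17)
B(x) = 2*x² (B(x) = x*(2*x) = 2*x²)
A = 4 (A = 2*((-3 + 1)*(-3 + 2)) = 2*(-2*(-1)) = 2*2 = 4)
g(P) = 36 (g(P) = 2*(-4)² + 4 = 2*16 + 4 = 32 + 4 = 36)
g(C)*1210 = 36*1210 = 43560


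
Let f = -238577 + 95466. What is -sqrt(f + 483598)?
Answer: -sqrt(340487) ≈ -583.51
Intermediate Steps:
f = -143111
-sqrt(f + 483598) = -sqrt(-143111 + 483598) = -sqrt(340487)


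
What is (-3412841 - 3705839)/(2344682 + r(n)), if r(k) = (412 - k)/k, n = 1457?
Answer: -10371916760/3416200629 ≈ -3.0361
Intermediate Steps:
r(k) = (412 - k)/k
(-3412841 - 3705839)/(2344682 + r(n)) = (-3412841 - 3705839)/(2344682 + (412 - 1*1457)/1457) = -7118680/(2344682 + (412 - 1457)/1457) = -7118680/(2344682 + (1/1457)*(-1045)) = -7118680/(2344682 - 1045/1457) = -7118680/3416200629/1457 = -7118680*1457/3416200629 = -10371916760/3416200629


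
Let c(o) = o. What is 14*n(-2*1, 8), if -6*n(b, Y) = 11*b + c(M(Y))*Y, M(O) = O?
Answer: -98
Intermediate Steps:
n(b, Y) = -11*b/6 - Y²/6 (n(b, Y) = -(11*b + Y*Y)/6 = -(11*b + Y²)/6 = -(Y² + 11*b)/6 = -11*b/6 - Y²/6)
14*n(-2*1, 8) = 14*(-(-11)/3 - ⅙*8²) = 14*(-11/6*(-2) - ⅙*64) = 14*(11/3 - 32/3) = 14*(-7) = -98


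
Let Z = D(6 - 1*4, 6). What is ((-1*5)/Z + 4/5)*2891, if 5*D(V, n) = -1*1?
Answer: 372939/5 ≈ 74588.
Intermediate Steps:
D(V, n) = -1/5 (D(V, n) = (-1*1)/5 = (1/5)*(-1) = -1/5)
Z = -1/5 ≈ -0.20000
((-1*5)/Z + 4/5)*2891 = ((-1*5)/(-1/5) + 4/5)*2891 = (-5*(-5) + 4*(1/5))*2891 = (25 + 4/5)*2891 = (129/5)*2891 = 372939/5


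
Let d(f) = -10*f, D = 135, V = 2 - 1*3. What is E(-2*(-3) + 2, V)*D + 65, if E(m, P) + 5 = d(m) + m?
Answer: -10330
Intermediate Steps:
V = -1 (V = 2 - 3 = -1)
d(f) = -10*f (d(f) = -5*2*f = -10*f)
E(m, P) = -5 - 9*m (E(m, P) = -5 + (-10*m + m) = -5 - 9*m)
E(-2*(-3) + 2, V)*D + 65 = (-5 - 9*(-2*(-3) + 2))*135 + 65 = (-5 - 9*(6 + 2))*135 + 65 = (-5 - 9*8)*135 + 65 = (-5 - 72)*135 + 65 = -77*135 + 65 = -10395 + 65 = -10330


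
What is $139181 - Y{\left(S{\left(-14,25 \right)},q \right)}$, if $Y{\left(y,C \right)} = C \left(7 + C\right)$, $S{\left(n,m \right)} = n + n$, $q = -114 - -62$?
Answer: $136841$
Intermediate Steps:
$q = -52$ ($q = -114 + 62 = -52$)
$S{\left(n,m \right)} = 2 n$
$139181 - Y{\left(S{\left(-14,25 \right)},q \right)} = 139181 - - 52 \left(7 - 52\right) = 139181 - \left(-52\right) \left(-45\right) = 139181 - 2340 = 136841$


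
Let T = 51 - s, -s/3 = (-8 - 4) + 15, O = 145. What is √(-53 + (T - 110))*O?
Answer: 145*I*√103 ≈ 1471.6*I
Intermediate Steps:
s = -9 (s = -3*((-8 - 4) + 15) = -3*(-12 + 15) = -3*3 = -9)
T = 60 (T = 51 - 1*(-9) = 51 + 9 = 60)
√(-53 + (T - 110))*O = √(-53 + (60 - 110))*145 = √(-53 - 50)*145 = √(-103)*145 = (I*√103)*145 = 145*I*√103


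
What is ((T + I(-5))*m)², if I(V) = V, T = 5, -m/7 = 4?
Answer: 0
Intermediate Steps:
m = -28 (m = -7*4 = -28)
((T + I(-5))*m)² = ((5 - 5)*(-28))² = (0*(-28))² = 0² = 0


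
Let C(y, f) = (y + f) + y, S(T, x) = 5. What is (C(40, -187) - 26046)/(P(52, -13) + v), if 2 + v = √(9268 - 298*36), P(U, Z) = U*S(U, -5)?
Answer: -3373737/34012 + 26153*I*√365/34012 ≈ -99.193 + 14.69*I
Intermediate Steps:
C(y, f) = f + 2*y (C(y, f) = (f + y) + y = f + 2*y)
P(U, Z) = 5*U (P(U, Z) = U*5 = 5*U)
v = -2 + 2*I*√365 (v = -2 + √(9268 - 298*36) = -2 + √(9268 - 10728) = -2 + √(-1460) = -2 + 2*I*√365 ≈ -2.0 + 38.21*I)
(C(40, -187) - 26046)/(P(52, -13) + v) = ((-187 + 2*40) - 26046)/(5*52 + (-2 + 2*I*√365)) = ((-187 + 80) - 26046)/(260 + (-2 + 2*I*√365)) = (-107 - 26046)/(258 + 2*I*√365) = -26153/(258 + 2*I*√365)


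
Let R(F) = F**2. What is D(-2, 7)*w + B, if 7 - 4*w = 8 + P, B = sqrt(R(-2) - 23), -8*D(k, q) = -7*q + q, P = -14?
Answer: 273/16 + I*sqrt(19) ≈ 17.063 + 4.3589*I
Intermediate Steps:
D(k, q) = 3*q/4 (D(k, q) = -(-7*q + q)/8 = -(-3)*q/4 = 3*q/4)
B = I*sqrt(19) (B = sqrt((-2)**2 - 23) = sqrt(4 - 23) = sqrt(-19) = I*sqrt(19) ≈ 4.3589*I)
w = 13/4 (w = 7/4 - (8 - 14)/4 = 7/4 - 1/4*(-6) = 7/4 + 3/2 = 13/4 ≈ 3.2500)
D(-2, 7)*w + B = ((3/4)*7)*(13/4) + I*sqrt(19) = (21/4)*(13/4) + I*sqrt(19) = 273/16 + I*sqrt(19)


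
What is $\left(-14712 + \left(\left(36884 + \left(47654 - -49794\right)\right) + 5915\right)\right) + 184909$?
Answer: $310444$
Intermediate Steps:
$\left(-14712 + \left(\left(36884 + \left(47654 - -49794\right)\right) + 5915\right)\right) + 184909 = \left(-14712 + \left(\left(36884 + \left(47654 + 49794\right)\right) + 5915\right)\right) + 184909 = \left(-14712 + \left(\left(36884 + 97448\right) + 5915\right)\right) + 184909 = \left(-14712 + \left(134332 + 5915\right)\right) + 184909 = \left(-14712 + 140247\right) + 184909 = 125535 + 184909 = 310444$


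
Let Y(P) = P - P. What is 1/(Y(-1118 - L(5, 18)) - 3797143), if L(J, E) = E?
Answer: -1/3797143 ≈ -2.6336e-7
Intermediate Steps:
Y(P) = 0
1/(Y(-1118 - L(5, 18)) - 3797143) = 1/(0 - 3797143) = 1/(-3797143) = -1/3797143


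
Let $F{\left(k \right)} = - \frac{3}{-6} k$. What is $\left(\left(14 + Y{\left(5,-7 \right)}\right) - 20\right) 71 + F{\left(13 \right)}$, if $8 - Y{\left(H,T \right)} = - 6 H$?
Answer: $\frac{4557}{2} \approx 2278.5$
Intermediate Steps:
$Y{\left(H,T \right)} = 8 + 6 H$ ($Y{\left(H,T \right)} = 8 - - 6 H = 8 + 6 H$)
$F{\left(k \right)} = \frac{k}{2}$ ($F{\left(k \right)} = \left(-3\right) \left(- \frac{1}{6}\right) k = \frac{k}{2}$)
$\left(\left(14 + Y{\left(5,-7 \right)}\right) - 20\right) 71 + F{\left(13 \right)} = \left(\left(14 + \left(8 + 6 \cdot 5\right)\right) - 20\right) 71 + \frac{1}{2} \cdot 13 = \left(\left(14 + \left(8 + 30\right)\right) - 20\right) 71 + \frac{13}{2} = \left(\left(14 + 38\right) - 20\right) 71 + \frac{13}{2} = \left(52 - 20\right) 71 + \frac{13}{2} = 32 \cdot 71 + \frac{13}{2} = 2272 + \frac{13}{2} = \frac{4557}{2}$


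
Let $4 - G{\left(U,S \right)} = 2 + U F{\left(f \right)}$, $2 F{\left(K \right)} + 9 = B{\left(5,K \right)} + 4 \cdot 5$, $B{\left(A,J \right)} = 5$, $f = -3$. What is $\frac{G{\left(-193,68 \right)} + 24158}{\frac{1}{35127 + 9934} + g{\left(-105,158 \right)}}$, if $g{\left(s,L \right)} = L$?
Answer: $\frac{128694216}{791071} \approx 162.68$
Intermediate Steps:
$F{\left(K \right)} = 8$ ($F{\left(K \right)} = - \frac{9}{2} + \frac{5 + 4 \cdot 5}{2} = - \frac{9}{2} + \frac{5 + 20}{2} = - \frac{9}{2} + \frac{1}{2} \cdot 25 = - \frac{9}{2} + \frac{25}{2} = 8$)
$G{\left(U,S \right)} = 2 - 8 U$ ($G{\left(U,S \right)} = 4 - \left(2 + U 8\right) = 4 - \left(2 + 8 U\right) = 2 - 8 U$)
$\frac{G{\left(-193,68 \right)} + 24158}{\frac{1}{35127 + 9934} + g{\left(-105,158 \right)}} = \frac{\left(2 - -1544\right) + 24158}{\frac{1}{35127 + 9934} + 158} = \frac{\left(2 + 1544\right) + 24158}{\frac{1}{45061} + 158} = \frac{1546 + 24158}{\frac{1}{45061} + 158} = \frac{25704}{\frac{7119639}{45061}} = 25704 \cdot \frac{45061}{7119639} = \frac{128694216}{791071}$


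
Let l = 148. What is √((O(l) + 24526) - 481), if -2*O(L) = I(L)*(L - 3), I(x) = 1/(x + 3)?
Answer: √2192956390/302 ≈ 155.06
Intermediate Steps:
I(x) = 1/(3 + x)
O(L) = -(-3 + L)/(2*(3 + L)) (O(L) = -(L - 3)/(2*(3 + L)) = -(-3 + L)/(2*(3 + L)))
√((O(l) + 24526) - 481) = √(((3 - 1*148)/(2*(3 + 148)) + 24526) - 481) = √(((½)*(3 - 148)/151 + 24526) - 481) = √(((½)*(1/151)*(-145) + 24526) - 481) = √((-145/302 + 24526) - 481) = √(7406707/302 - 481) = √(7261445/302) = √2192956390/302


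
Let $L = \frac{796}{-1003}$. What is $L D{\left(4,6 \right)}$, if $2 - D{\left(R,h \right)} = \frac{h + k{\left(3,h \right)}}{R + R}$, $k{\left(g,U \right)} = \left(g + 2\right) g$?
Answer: $\frac{995}{2006} \approx 0.49601$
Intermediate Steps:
$k{\left(g,U \right)} = g \left(2 + g\right)$ ($k{\left(g,U \right)} = \left(2 + g\right) g = g \left(2 + g\right)$)
$L = - \frac{796}{1003}$ ($L = 796 \left(- \frac{1}{1003}\right) = - \frac{796}{1003} \approx -0.79362$)
$D{\left(R,h \right)} = 2 - \frac{15 + h}{2 R}$ ($D{\left(R,h \right)} = 2 - \frac{h + 3 \left(2 + 3\right)}{R + R} = 2 - \frac{h + 3 \cdot 5}{2 R} = 2 - \left(h + 15\right) \frac{1}{2 R} = 2 - \left(15 + h\right) \frac{1}{2 R} = 2 - \frac{15 + h}{2 R}$)
$L D{\left(4,6 \right)} = - \frac{796 \frac{-15 - 6 + 4 \cdot 4}{2 \cdot 4}}{1003} = - \frac{796 \cdot \frac{1}{2} \cdot \frac{1}{4} \left(-15 - 6 + 16\right)}{1003} = - \frac{796 \cdot \frac{1}{2} \cdot \frac{1}{4} \left(-5\right)}{1003} = \left(- \frac{796}{1003}\right) \left(- \frac{5}{8}\right) = \frac{995}{2006}$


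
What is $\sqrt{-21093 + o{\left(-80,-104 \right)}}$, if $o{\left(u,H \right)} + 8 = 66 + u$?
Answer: $i \sqrt{21115} \approx 145.31 i$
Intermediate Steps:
$o{\left(u,H \right)} = 58 + u$ ($o{\left(u,H \right)} = -8 + \left(66 + u\right) = 58 + u$)
$\sqrt{-21093 + o{\left(-80,-104 \right)}} = \sqrt{-21093 + \left(58 - 80\right)} = \sqrt{-21093 - 22} = \sqrt{-21115} = i \sqrt{21115}$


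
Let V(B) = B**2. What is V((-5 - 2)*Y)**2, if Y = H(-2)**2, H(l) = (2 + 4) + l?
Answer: 157351936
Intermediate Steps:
H(l) = 6 + l
Y = 16 (Y = (6 - 2)**2 = 4**2 = 16)
V((-5 - 2)*Y)**2 = (((-5 - 2)*16)**2)**2 = ((-7*16)**2)**2 = ((-112)**2)**2 = 12544**2 = 157351936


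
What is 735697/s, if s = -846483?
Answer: -735697/846483 ≈ -0.86912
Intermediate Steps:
735697/s = 735697/(-846483) = 735697*(-1/846483) = -735697/846483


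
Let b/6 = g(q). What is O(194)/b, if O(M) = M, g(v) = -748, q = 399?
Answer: -97/2244 ≈ -0.043226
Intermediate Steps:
b = -4488 (b = 6*(-748) = -4488)
O(194)/b = 194/(-4488) = 194*(-1/4488) = -97/2244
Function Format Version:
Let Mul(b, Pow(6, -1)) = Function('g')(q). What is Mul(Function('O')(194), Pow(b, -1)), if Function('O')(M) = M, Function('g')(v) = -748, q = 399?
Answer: Rational(-97, 2244) ≈ -0.043226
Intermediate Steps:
b = -4488 (b = Mul(6, -748) = -4488)
Mul(Function('O')(194), Pow(b, -1)) = Mul(194, Pow(-4488, -1)) = Mul(194, Rational(-1, 4488)) = Rational(-97, 2244)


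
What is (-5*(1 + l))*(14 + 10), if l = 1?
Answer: -240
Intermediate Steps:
(-5*(1 + l))*(14 + 10) = (-5*(1 + 1))*(14 + 10) = -5*2*24 = -10*24 = -240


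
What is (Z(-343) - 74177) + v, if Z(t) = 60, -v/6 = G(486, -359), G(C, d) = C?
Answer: -77033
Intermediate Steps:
v = -2916 (v = -6*486 = -2916)
(Z(-343) - 74177) + v = (60 - 74177) - 2916 = -74117 - 2916 = -77033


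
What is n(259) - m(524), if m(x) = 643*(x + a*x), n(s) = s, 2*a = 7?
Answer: -1515935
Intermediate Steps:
a = 7/2 (a = (½)*7 = 7/2 ≈ 3.5000)
m(x) = 5787*x/2 (m(x) = 643*(x + 7*x/2) = 643*(9*x/2) = 5787*x/2)
n(259) - m(524) = 259 - 5787*524/2 = 259 - 1*1516194 = 259 - 1516194 = -1515935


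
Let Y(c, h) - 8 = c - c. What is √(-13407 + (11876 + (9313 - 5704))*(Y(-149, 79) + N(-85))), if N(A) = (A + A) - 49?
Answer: I*√3280742 ≈ 1811.3*I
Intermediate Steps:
Y(c, h) = 8 (Y(c, h) = 8 + (c - c) = 8 + 0 = 8)
N(A) = -49 + 2*A (N(A) = 2*A - 49 = -49 + 2*A)
√(-13407 + (11876 + (9313 - 5704))*(Y(-149, 79) + N(-85))) = √(-13407 + (11876 + (9313 - 5704))*(8 + (-49 + 2*(-85)))) = √(-13407 + (11876 + 3609)*(8 + (-49 - 170))) = √(-13407 + 15485*(8 - 219)) = √(-13407 + 15485*(-211)) = √(-13407 - 3267335) = √(-3280742) = I*√3280742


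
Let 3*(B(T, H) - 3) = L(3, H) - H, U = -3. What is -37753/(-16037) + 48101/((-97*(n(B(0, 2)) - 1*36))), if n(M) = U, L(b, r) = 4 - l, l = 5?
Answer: 914215336/60667971 ≈ 15.069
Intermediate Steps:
L(b, r) = -1 (L(b, r) = 4 - 1*5 = 4 - 5 = -1)
B(T, H) = 8/3 - H/3 (B(T, H) = 3 + (-1 - H)/3 = 3 + (-⅓ - H/3) = 8/3 - H/3)
n(M) = -3
-37753/(-16037) + 48101/((-97*(n(B(0, 2)) - 1*36))) = -37753/(-16037) + 48101/((-97*(-3 - 1*36))) = -37753*(-1/16037) + 48101/((-97*(-3 - 36))) = 37753/16037 + 48101/((-97*(-39))) = 37753/16037 + 48101/3783 = 914215336/60667971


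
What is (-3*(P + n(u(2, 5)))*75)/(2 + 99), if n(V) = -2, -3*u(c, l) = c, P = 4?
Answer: -450/101 ≈ -4.4554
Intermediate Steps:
u(c, l) = -c/3
(-3*(P + n(u(2, 5)))*75)/(2 + 99) = (-3*(4 - 2)*75)/(2 + 99) = (-3*2*75)/101 = -6*75*(1/101) = -450*1/101 = -450/101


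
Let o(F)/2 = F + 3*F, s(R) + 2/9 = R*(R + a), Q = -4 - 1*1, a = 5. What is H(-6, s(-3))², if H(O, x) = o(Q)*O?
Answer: 57600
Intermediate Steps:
Q = -5 (Q = -4 - 1 = -5)
s(R) = -2/9 + R*(5 + R) (s(R) = -2/9 + R*(R + 5) = -2/9 + R*(5 + R))
o(F) = 8*F (o(F) = 2*(F + 3*F) = 2*(4*F) = 8*F)
H(O, x) = -40*O (H(O, x) = (8*(-5))*O = -40*O)
H(-6, s(-3))² = (-40*(-6))² = 240² = 57600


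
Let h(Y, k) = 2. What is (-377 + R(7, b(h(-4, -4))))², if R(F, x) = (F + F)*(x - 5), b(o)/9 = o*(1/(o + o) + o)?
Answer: 14400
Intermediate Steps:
b(o) = 9*o*(o + 1/(2*o)) (b(o) = 9*(o*(1/(o + o) + o)) = 9*(o*(1/(2*o) + o)) = 9*(o*(o + 1/(2*o))) = 9*o*(o + 1/(2*o)))
R(F, x) = 2*F*(-5 + x) (R(F, x) = (2*F)*(-5 + x) = 2*F*(-5 + x))
(-377 + R(7, b(h(-4, -4))))² = (-377 + 2*7*(-5 + (9/2 + 9*2²)))² = (-377 + 2*7*(-5 + (9/2 + 9*4)))² = (-377 + 2*7*(-5 + (9/2 + 36)))² = (-377 + 2*7*(-5 + 81/2))² = (-377 + 2*7*(71/2))² = (-377 + 497)² = 120² = 14400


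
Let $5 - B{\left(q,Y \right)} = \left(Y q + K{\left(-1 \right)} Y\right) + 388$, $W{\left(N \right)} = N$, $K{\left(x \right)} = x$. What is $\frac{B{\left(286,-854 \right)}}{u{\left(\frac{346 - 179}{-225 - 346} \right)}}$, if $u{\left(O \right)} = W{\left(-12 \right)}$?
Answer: $- \frac{243007}{12} \approx -20251.0$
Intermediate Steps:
$B{\left(q,Y \right)} = -383 + Y - Y q$ ($B{\left(q,Y \right)} = 5 - \left(\left(Y q - Y\right) + 388\right) = 5 - \left(\left(- Y + Y q\right) + 388\right) = 5 - \left(388 - Y + Y q\right) = -383 + Y - Y q$)
$u{\left(O \right)} = -12$
$\frac{B{\left(286,-854 \right)}}{u{\left(\frac{346 - 179}{-225 - 346} \right)}} = \frac{-383 - 854 - \left(-854\right) 286}{-12} = \left(-383 - 854 + 244244\right) \left(- \frac{1}{12}\right) = 243007 \left(- \frac{1}{12}\right) = - \frac{243007}{12}$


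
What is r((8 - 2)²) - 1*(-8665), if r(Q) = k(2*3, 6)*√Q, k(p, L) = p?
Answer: 8701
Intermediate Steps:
r(Q) = 6*√Q (r(Q) = (2*3)*√Q = 6*√Q)
r((8 - 2)²) - 1*(-8665) = 6*√((8 - 2)²) - 1*(-8665) = 6*√(6²) + 8665 = 6*√36 + 8665 = 6*6 + 8665 = 36 + 8665 = 8701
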